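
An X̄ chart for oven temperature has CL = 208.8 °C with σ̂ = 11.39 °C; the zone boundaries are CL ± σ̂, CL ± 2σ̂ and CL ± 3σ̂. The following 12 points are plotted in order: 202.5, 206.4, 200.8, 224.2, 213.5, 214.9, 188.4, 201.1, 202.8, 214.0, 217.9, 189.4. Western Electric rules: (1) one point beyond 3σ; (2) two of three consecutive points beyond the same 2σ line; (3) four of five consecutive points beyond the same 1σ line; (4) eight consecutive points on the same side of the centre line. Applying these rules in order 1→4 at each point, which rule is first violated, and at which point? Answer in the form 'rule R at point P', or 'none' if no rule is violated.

none

Zone of each point (C = within 1σ̂, B = 1σ̂–2σ̂, A = 2σ̂–3σ̂, * = beyond 3σ̂; sign = side of CL): 1:-C, 2:-C, 3:-C, 4:+B, 5:+C, 6:+C, 7:-B, 8:-C, 9:-C, 10:+C, 11:+C, 12:-B
No rule fires across all 12 points.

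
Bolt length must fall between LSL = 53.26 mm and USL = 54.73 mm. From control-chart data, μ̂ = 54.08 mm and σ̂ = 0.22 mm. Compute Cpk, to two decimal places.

0.98

Cpu = (USL − μ̂) / (3σ̂) = (54.73 − 54.08) / (3 × 0.22) = 0.9848; Cpl = (μ̂ − LSL) / (3σ̂) = (54.08 − 53.26) / (3 × 0.22) = 1.2424; Cpk = min(Cpu, Cpl) = 0.9848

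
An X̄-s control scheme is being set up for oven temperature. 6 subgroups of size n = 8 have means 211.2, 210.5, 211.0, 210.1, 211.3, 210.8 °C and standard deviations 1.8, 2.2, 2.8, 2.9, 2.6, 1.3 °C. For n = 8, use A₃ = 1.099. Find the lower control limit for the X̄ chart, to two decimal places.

208.33

X̄̄ = (211.2 + 210.5 + 211.0 + 210.1 + 211.3 + 210.8) / 6 = 210.8167
s̄ = (1.8 + 2.2 + 2.8 + 2.9 + 2.6 + 1.3) / 6 = 2.2667
LCL = X̄̄ − A₃·s̄ = 210.8167 − 1.099 × 2.2667 = 208.3256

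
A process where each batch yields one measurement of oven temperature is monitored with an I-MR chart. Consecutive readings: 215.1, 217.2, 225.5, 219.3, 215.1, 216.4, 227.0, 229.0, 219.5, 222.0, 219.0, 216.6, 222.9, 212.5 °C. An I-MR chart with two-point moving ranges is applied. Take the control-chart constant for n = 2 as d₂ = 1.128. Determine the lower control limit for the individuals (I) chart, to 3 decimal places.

X̄ = (215.1 + 217.2 + 225.5 + 219.3 + 215.1 + 216.4 + 227.0 + 229.0 + 219.5 + 222.0 + 219.0 + 216.6 + 222.9 + 212.5) / 14 = 219.7929
Moving ranges: 2.1, 8.3, 6.2, 4.2, 1.3, 10.6, 2.0, 9.5, 2.5, 3.0, 2.4, 6.3, 10.4; M̄R̄ = 68.8000 / 13 = 5.2923
LCL = X̄ − 3·M̄R̄/d₂ = 219.7929 − 3 × 5.2923 / 1.128 = 205.7176

205.718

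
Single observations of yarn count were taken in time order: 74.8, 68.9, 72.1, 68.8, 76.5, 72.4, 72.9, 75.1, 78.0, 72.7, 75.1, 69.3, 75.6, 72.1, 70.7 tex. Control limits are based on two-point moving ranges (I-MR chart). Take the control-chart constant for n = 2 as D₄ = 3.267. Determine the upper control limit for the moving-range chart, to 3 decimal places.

Moving ranges: 5.9, 3.2, 3.3, 7.7, 4.1, 0.5, 2.2, 2.9, 5.3, 2.4, 5.8, 6.3, 3.5, 1.4; M̄R̄ = 54.5000 / 14 = 3.8929
UCL_MR = D₄·M̄R̄ = 3.267 × 3.8929 = 12.7180

12.718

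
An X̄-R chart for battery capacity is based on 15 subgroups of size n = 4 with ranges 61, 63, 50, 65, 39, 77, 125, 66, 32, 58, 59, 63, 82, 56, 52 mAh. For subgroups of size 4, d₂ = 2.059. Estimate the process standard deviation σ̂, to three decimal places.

30.695

R̄ = (61 + 63 + 50 + 65 + 39 + 77 + 125 + 66 + 32 + 58 + 59 + 63 + 82 + 56 + 52) / 15 = 63.2000
σ̂ = R̄ / d₂ = 63.2000 / 2.059 = 30.6945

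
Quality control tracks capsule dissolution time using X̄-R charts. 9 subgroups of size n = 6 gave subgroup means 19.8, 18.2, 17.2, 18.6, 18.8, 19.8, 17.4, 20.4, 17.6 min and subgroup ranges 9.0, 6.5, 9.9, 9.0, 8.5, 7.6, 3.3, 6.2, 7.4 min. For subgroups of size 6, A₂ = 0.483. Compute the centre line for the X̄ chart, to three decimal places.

X̄̄ = (19.8 + 18.2 + 17.2 + 18.6 + 18.8 + 19.8 + 17.4 + 20.4 + 17.6) / 9 = 167.8000 / 9 = 18.6444
CL = X̄̄ = 18.6444

18.644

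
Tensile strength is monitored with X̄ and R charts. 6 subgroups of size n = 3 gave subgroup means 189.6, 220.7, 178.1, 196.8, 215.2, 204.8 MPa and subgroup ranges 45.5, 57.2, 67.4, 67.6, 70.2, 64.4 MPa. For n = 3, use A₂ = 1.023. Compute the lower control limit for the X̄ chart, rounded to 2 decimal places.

137.39

X̄̄ = (189.6 + 220.7 + 178.1 + 196.8 + 215.2 + 204.8) / 6 = 1205.2000 / 6 = 200.8667
R̄ = (45.5 + 57.2 + 67.4 + 67.6 + 70.2 + 64.4) / 6 = 372.3000 / 6 = 62.0500
LCL = X̄̄ − A₂·R̄ = 200.8667 − 1.023 × 62.0500 = 137.3895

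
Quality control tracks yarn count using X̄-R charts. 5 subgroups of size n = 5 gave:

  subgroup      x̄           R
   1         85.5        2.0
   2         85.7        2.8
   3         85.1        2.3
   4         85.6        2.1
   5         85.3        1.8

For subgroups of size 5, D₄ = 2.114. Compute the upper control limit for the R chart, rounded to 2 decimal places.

R̄ = (2.0 + 2.8 + 2.3 + 2.1 + 1.8) / 5 = 11.0000 / 5 = 2.2000
UCL_R = D₄·R̄ = 2.114 × 2.2000 = 4.6508

4.65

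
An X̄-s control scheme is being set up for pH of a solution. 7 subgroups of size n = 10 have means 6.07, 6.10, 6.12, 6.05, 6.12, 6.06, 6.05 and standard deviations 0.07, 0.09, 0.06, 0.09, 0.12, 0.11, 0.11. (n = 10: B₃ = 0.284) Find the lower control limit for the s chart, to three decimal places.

0.026

s̄ = (0.07 + 0.09 + 0.06 + 0.09 + 0.12 + 0.11 + 0.11) / 7 = 0.0929
LCL_s = B₃·s̄ = 0.284 × 0.0929 = 0.0264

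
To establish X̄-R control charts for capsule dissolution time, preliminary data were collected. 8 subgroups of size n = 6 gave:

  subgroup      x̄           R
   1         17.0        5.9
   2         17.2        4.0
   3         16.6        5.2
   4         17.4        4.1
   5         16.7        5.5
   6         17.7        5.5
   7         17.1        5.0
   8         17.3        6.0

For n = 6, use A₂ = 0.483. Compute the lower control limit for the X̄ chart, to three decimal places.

14.638

X̄̄ = (17.0 + 17.2 + 16.6 + 17.4 + 16.7 + 17.7 + 17.1 + 17.3) / 8 = 137.0000 / 8 = 17.1250
R̄ = (5.9 + 4.0 + 5.2 + 4.1 + 5.5 + 5.5 + 5.0 + 6.0) / 8 = 41.2000 / 8 = 5.1500
LCL = X̄̄ − A₂·R̄ = 17.1250 − 0.483 × 5.1500 = 14.6376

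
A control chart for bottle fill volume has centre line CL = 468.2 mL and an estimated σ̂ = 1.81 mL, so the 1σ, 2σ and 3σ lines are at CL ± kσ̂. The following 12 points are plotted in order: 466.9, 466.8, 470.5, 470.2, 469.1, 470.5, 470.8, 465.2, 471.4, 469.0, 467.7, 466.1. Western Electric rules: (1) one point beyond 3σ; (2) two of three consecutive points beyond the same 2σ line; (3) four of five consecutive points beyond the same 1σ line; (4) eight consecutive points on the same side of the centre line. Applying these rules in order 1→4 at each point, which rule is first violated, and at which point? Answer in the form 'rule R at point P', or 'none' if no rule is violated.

rule 3 at point 7

Zone of each point (C = within 1σ̂, B = 1σ̂–2σ̂, A = 2σ̂–3σ̂, * = beyond 3σ̂; sign = side of CL): 1:-C, 2:-C, 3:+B, 4:+B, 5:+C, 6:+B, 7:+B, 8:-B, 9:+B, 10:+C, 11:-C, 12:-B
Rule 3 (four of five consecutive points beyond the same 1σ limit) is satisfied at point 7.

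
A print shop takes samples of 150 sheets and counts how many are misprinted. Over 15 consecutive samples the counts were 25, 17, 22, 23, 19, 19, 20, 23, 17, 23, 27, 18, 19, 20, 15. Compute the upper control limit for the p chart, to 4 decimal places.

0.2205

p̄ = Σdᵢ / (k·n) = 307 / (15 × 150) = 0.13644
UCL = p̄ + 3·√(p̄(1−p̄)/n) = 0.13644 + 3 × √(0.13644×0.86356/150) = 0.13644 + 3 × 0.02803 = 0.22053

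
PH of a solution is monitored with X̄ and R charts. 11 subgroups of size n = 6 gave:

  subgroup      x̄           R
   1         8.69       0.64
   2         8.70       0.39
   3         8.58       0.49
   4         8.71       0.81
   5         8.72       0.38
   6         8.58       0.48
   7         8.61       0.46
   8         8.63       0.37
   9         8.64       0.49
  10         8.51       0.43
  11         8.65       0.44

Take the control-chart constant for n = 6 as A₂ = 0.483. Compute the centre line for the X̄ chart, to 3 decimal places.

8.638

X̄̄ = (8.69 + 8.70 + 8.58 + 8.71 + 8.72 + 8.58 + 8.61 + 8.63 + 8.64 + 8.51 + 8.65) / 11 = 95.0200 / 11 = 8.6382
CL = X̄̄ = 8.6382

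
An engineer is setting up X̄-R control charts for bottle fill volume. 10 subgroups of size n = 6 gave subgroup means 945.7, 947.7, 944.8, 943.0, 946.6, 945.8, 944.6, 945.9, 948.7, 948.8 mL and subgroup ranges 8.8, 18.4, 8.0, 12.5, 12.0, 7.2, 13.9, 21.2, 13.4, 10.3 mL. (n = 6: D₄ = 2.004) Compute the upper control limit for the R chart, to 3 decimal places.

R̄ = (8.8 + 18.4 + 8.0 + 12.5 + 12.0 + 7.2 + 13.9 + 21.2 + 13.4 + 10.3) / 10 = 125.7000 / 10 = 12.5700
UCL_R = D₄·R̄ = 2.004 × 12.5700 = 25.1903

25.190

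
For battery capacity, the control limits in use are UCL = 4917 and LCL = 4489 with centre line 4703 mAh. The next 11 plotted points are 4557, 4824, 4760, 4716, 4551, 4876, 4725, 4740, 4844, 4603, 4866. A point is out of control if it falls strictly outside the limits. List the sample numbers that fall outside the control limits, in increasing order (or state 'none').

All 11 points lie within [4489, 4917].

none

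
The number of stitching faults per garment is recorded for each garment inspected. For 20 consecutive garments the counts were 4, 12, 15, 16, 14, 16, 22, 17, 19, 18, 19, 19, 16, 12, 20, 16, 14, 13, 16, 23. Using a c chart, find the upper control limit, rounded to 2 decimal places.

c̄ = (4 + 12 + 15 + 16 + 14 + 16 + 22 + 17 + 19 + 18 + 19 + 19 + 16 + 12 + 20 + 16 + 14 + 13 + 16 + 23) / 20 = 321 / 20 = 16.0500
UCL = c̄ + 3√c̄ = 16.0500 + 3 × √16.0500 = 16.0500 + 3 × 4.0062 = 28.0687

28.07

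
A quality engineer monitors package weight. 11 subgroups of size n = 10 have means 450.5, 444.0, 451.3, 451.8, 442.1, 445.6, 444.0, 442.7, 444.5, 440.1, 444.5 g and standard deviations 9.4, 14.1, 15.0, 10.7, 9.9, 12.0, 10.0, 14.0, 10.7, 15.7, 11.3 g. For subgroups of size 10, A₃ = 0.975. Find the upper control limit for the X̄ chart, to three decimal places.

457.325

X̄̄ = (450.5 + 444.0 + 451.3 + 451.8 + 442.1 + 445.6 + 444.0 + 442.7 + 444.5 + 440.1 + 444.5) / 11 = 445.5545
s̄ = (9.4 + 14.1 + 15.0 + 10.7 + 9.9 + 12.0 + 10.0 + 14.0 + 10.7 + 15.7 + 11.3) / 11 = 12.0727
UCL = X̄̄ + A₃·s̄ = 445.5545 + 0.975 × 12.0727 = 457.3255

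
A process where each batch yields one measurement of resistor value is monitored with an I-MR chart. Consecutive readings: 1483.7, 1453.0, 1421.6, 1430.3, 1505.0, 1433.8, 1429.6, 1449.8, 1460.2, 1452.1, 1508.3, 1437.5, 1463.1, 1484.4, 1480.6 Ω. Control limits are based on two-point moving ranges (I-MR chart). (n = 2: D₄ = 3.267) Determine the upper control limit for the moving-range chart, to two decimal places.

102.05

Moving ranges: 30.7, 31.4, 8.7, 74.7, 71.2, 4.2, 20.2, 10.4, 8.1, 56.2, 70.8, 25.6, 21.3, 3.8; M̄R̄ = 437.3000 / 14 = 31.2357
UCL_MR = D₄·M̄R̄ = 3.267 × 31.2357 = 102.0471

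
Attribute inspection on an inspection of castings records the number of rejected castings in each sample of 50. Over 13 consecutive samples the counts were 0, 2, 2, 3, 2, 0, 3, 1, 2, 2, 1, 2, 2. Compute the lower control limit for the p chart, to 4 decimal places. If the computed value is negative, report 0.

p̄ = Σdᵢ / (k·n) = 22 / (13 × 50) = 0.03385
LCL = p̄ − 3·√(p̄(1−p̄)/n) = 0.03385 − 3 × 0.02557 = -0.04287 → 0 (negative, so LCL = 0)

0.0000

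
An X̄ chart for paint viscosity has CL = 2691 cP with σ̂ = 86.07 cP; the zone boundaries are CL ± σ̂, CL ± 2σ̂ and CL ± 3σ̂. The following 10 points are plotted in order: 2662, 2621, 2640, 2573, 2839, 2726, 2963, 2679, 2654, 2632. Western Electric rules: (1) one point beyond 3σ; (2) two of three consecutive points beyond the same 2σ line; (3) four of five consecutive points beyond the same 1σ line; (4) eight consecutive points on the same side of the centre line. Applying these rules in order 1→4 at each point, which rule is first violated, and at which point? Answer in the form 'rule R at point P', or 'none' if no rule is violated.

rule 1 at point 7

Zone of each point (C = within 1σ̂, B = 1σ̂–2σ̂, A = 2σ̂–3σ̂, * = beyond 3σ̂; sign = side of CL): 1:-C, 2:-C, 3:-C, 4:-B, 5:+B, 6:+C, 7:+*, 8:-C, 9:-C, 10:-C
Rule 1 (one point beyond the 3σ limits) is satisfied at point 7.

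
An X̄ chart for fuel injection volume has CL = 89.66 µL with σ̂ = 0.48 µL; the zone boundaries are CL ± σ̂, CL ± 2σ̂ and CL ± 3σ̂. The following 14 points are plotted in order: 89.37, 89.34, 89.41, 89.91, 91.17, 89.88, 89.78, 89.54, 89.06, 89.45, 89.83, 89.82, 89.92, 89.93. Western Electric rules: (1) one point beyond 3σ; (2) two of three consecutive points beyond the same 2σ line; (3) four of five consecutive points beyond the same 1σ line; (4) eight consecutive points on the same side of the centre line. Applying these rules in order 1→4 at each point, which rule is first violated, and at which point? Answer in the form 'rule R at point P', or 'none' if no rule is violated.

Zone of each point (C = within 1σ̂, B = 1σ̂–2σ̂, A = 2σ̂–3σ̂, * = beyond 3σ̂; sign = side of CL): 1:-C, 2:-C, 3:-C, 4:+C, 5:+*, 6:+C, 7:+C, 8:-C, 9:-B, 10:-C, 11:+C, 12:+C, 13:+C, 14:+C
Rule 1 (one point beyond the 3σ limits) is satisfied at point 5.

rule 1 at point 5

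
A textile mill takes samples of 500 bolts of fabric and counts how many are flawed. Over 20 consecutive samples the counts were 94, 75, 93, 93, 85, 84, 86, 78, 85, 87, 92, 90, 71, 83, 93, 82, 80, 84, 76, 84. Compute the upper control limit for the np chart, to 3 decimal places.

p̄ = Σdᵢ / (k·n) = 1695 / (20 × 500) = 0.16950
UCL = np̄ + 3·√(np̄(1−p̄)) = 84.7500 + 3 × √(84.7500×0.83050) = 84.7500 + 3 × 8.3896 = 109.9187

109.919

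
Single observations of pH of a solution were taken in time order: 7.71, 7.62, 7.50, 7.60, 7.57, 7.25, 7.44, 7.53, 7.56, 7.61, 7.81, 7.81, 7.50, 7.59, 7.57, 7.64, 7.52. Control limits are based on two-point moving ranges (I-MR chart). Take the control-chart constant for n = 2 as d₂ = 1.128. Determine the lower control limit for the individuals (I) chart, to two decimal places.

7.27

X̄ = (7.71 + 7.62 + 7.50 + 7.60 + 7.57 + 7.25 + 7.44 + 7.53 + 7.56 + 7.61 + 7.81 + 7.81 + 7.50 + 7.59 + 7.57 + 7.64 + 7.52) / 17 = 7.5782
Moving ranges: 0.09, 0.12, 0.10, 0.03, 0.32, 0.19, 0.09, 0.03, 0.05, 0.20, 0.00, 0.31, 0.09, 0.02, 0.07, 0.12; M̄R̄ = 1.8300 / 16 = 0.1144
LCL = X̄ − 3·M̄R̄/d₂ = 7.5782 − 3 × 0.1144 / 1.128 = 7.2740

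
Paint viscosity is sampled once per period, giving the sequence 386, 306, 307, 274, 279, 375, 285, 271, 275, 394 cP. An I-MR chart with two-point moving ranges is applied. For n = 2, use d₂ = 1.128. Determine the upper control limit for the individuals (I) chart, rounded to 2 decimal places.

X̄ = (386 + 306 + 307 + 274 + 279 + 375 + 285 + 271 + 275 + 394) / 10 = 315.2000
Moving ranges: 80, 1, 33, 5, 96, 90, 14, 4, 119; M̄R̄ = 442.0000 / 9 = 49.1111
UCL = X̄ + 3·M̄R̄/d₂ = 315.2000 + 3 × 49.1111 / 1.128 = 445.8147

445.81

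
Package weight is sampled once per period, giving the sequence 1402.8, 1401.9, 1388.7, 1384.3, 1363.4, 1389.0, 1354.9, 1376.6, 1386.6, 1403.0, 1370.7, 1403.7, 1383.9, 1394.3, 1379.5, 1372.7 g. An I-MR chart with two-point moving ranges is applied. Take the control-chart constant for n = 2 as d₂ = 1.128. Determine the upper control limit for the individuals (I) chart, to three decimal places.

1431.612

X̄ = (1402.8 + 1401.9 + 1388.7 + 1384.3 + 1363.4 + 1389.0 + 1354.9 + 1376.6 + 1386.6 + 1403.0 + 1370.7 + 1403.7 + 1383.9 + 1394.3 + 1379.5 + 1372.7) / 16 = 1384.7500
Moving ranges: 0.9, 13.2, 4.4, 20.9, 25.6, 34.1, 21.7, 10.0, 16.4, 32.3, 33.0, 19.8, 10.4, 14.8, 6.8; M̄R̄ = 264.3000 / 15 = 17.6200
UCL = X̄ + 3·M̄R̄/d₂ = 1384.7500 + 3 × 17.6200 / 1.128 = 1431.6117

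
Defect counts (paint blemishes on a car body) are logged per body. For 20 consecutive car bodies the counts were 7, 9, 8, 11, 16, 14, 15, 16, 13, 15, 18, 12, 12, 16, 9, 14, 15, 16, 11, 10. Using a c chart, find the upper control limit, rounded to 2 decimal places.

c̄ = (7 + 9 + 8 + 11 + 16 + 14 + 15 + 16 + 13 + 15 + 18 + 12 + 12 + 16 + 9 + 14 + 15 + 16 + 11 + 10) / 20 = 257 / 20 = 12.8500
UCL = c̄ + 3√c̄ = 12.8500 + 3 × √12.8500 = 12.8500 + 3 × 3.5847 = 23.6041

23.60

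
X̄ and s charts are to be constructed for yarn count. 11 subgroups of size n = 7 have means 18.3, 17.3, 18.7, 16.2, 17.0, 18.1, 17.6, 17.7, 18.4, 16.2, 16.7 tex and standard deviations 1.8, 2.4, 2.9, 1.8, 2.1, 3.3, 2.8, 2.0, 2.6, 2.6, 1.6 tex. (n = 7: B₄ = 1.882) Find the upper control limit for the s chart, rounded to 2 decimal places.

s̄ = (1.8 + 2.4 + 2.9 + 1.8 + 2.1 + 3.3 + 2.8 + 2.0 + 2.6 + 2.6 + 1.6) / 11 = 2.3545
UCL_s = B₄·s̄ = 1.882 × 2.3545 = 4.4313

4.43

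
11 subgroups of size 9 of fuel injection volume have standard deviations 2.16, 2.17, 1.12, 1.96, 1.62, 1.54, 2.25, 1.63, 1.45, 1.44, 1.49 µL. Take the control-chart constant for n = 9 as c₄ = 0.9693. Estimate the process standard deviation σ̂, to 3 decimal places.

s̄ = (2.16 + 2.17 + 1.12 + 1.96 + 1.62 + 1.54 + 2.25 + 1.63 + 1.45 + 1.44 + 1.49) / 11 = 1.7118
σ̂ = s̄ / c₄ = 1.7118 / 0.9693 = 1.7660

1.766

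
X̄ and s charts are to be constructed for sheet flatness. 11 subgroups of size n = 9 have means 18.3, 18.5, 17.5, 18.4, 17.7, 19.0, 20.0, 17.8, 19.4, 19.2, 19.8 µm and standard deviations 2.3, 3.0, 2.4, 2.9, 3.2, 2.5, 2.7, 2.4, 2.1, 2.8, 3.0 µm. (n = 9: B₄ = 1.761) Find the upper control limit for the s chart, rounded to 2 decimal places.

s̄ = (2.3 + 3.0 + 2.4 + 2.9 + 3.2 + 2.5 + 2.7 + 2.4 + 2.1 + 2.8 + 3.0) / 11 = 2.6636
UCL_s = B₄·s̄ = 1.761 × 2.6636 = 4.6907

4.69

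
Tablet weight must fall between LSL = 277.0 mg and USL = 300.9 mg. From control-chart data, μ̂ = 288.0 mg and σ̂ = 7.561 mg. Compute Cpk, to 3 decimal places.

0.485

Cpu = (USL − μ̂) / (3σ̂) = (300.9 − 288.0) / (3 × 7.561) = 0.5687; Cpl = (μ̂ − LSL) / (3σ̂) = (288.0 − 277.0) / (3 × 7.561) = 0.4849; Cpk = min(Cpu, Cpl) = 0.4849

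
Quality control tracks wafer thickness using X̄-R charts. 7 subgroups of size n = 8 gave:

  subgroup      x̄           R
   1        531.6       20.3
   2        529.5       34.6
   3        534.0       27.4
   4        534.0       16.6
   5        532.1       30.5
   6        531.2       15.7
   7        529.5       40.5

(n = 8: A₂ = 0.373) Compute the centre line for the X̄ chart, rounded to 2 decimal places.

X̄̄ = (531.6 + 529.5 + 534.0 + 534.0 + 532.1 + 531.2 + 529.5) / 7 = 3721.9000 / 7 = 531.7000
CL = X̄̄ = 531.7000

531.70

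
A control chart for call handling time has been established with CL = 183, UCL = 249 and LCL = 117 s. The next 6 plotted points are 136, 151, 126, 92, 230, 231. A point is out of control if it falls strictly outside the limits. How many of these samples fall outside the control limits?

Compare each point to [117, 249]: sample 4 = 92 < LCL.

1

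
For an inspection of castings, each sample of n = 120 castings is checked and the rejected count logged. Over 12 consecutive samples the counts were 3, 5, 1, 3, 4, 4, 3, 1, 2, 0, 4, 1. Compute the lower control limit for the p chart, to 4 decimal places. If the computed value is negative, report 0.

p̄ = Σdᵢ / (k·n) = 31 / (12 × 120) = 0.02153
LCL = p̄ − 3·√(p̄(1−p̄)/n) = 0.02153 − 3 × 0.01325 = -0.01822 → 0 (negative, so LCL = 0)

0.0000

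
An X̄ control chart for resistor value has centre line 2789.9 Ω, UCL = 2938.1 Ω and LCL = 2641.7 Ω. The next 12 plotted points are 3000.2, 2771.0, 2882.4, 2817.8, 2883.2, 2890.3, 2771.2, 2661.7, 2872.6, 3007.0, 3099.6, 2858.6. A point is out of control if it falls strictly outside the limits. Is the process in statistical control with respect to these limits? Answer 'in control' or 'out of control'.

Compare each point to [2641.7, 2938.1]: sample 1 = 3000.2 > UCL; sample 10 = 3007.0 > UCL; sample 11 = 3099.6 > UCL.

out of control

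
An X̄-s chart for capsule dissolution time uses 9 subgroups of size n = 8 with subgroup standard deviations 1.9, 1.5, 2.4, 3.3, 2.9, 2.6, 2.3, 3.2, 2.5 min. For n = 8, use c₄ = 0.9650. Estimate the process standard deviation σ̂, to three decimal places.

s̄ = (1.9 + 1.5 + 2.4 + 3.3 + 2.9 + 2.6 + 2.3 + 3.2 + 2.5) / 9 = 2.5111
σ̂ = s̄ / c₄ = 2.5111 / 0.9650 = 2.6022

2.602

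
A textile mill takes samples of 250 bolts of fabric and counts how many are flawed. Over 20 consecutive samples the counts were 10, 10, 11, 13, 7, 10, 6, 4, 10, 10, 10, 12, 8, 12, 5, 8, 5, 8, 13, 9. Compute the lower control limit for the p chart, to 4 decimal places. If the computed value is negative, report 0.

p̄ = Σdᵢ / (k·n) = 181 / (20 × 250) = 0.03620
LCL = p̄ − 3·√(p̄(1−p̄)/n) = 0.03620 − 3 × 0.01181 = 0.00076

0.0008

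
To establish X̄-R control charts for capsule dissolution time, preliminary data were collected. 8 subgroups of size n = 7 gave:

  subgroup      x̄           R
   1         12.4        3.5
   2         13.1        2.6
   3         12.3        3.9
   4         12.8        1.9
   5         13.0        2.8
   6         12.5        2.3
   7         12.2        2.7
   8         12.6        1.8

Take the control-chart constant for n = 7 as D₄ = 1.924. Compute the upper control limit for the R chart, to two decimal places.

R̄ = (3.5 + 2.6 + 3.9 + 1.9 + 2.8 + 2.3 + 2.7 + 1.8) / 8 = 21.5000 / 8 = 2.6875
UCL_R = D₄·R̄ = 1.924 × 2.6875 = 5.1707

5.17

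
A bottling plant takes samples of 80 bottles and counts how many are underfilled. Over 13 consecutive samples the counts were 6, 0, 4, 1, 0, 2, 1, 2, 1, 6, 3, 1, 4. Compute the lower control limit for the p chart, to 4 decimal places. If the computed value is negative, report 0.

0.0000

p̄ = Σdᵢ / (k·n) = 31 / (13 × 80) = 0.02981
LCL = p̄ − 3·√(p̄(1−p̄)/n) = 0.02981 − 3 × 0.01901 = -0.02723 → 0 (negative, so LCL = 0)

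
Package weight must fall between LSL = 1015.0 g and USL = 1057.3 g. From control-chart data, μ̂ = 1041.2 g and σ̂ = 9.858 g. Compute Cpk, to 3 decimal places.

Cpu = (USL − μ̂) / (3σ̂) = (1057.3 − 1041.2) / (3 × 9.858) = 0.5444; Cpl = (μ̂ − LSL) / (3σ̂) = (1041.2 − 1015.0) / (3 × 9.858) = 0.8859; Cpk = min(Cpu, Cpl) = 0.5444

0.544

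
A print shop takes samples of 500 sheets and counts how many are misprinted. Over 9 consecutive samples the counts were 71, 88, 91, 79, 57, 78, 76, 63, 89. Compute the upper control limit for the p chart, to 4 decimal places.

p̄ = Σdᵢ / (k·n) = 692 / (9 × 500) = 0.15378
UCL = p̄ + 3·√(p̄(1−p̄)/n) = 0.15378 + 3 × √(0.15378×0.84622/500) = 0.15378 + 3 × 0.01613 = 0.20218

0.2022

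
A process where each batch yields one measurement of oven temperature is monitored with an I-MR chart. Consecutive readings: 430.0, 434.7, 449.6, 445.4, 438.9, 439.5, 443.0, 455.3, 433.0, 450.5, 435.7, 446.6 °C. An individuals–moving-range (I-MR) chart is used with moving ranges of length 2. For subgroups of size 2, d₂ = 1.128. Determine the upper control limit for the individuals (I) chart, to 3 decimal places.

X̄ = (430.0 + 434.7 + 449.6 + 445.4 + 438.9 + 439.5 + 443.0 + 455.3 + 433.0 + 450.5 + 435.7 + 446.6) / 12 = 441.8500
Moving ranges: 4.7, 14.9, 4.2, 6.5, 0.6, 3.5, 12.3, 22.3, 17.5, 14.8, 10.9; M̄R̄ = 112.2000 / 11 = 10.2000
UCL = X̄ + 3·M̄R̄/d₂ = 441.8500 + 3 × 10.2000 / 1.128 = 468.9777

468.978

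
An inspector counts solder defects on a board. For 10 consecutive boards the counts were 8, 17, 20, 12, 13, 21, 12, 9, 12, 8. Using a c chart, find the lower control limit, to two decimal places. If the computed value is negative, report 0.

2.30

c̄ = (8 + 17 + 20 + 12 + 13 + 21 + 12 + 9 + 12 + 8) / 10 = 132 / 10 = 13.2000
LCL = c̄ − 3√c̄ = 13.2000 − 3 × 3.6332 = 2.3005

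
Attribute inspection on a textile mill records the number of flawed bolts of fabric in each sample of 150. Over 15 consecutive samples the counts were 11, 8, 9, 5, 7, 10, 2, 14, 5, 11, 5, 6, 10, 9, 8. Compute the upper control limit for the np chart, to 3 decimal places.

p̄ = Σdᵢ / (k·n) = 120 / (15 × 150) = 0.05333
UCL = np̄ + 3·√(np̄(1−p̄)) = 8.0000 + 3 × √(8.0000×0.94667) = 8.0000 + 3 × 2.7520 = 16.2559

16.256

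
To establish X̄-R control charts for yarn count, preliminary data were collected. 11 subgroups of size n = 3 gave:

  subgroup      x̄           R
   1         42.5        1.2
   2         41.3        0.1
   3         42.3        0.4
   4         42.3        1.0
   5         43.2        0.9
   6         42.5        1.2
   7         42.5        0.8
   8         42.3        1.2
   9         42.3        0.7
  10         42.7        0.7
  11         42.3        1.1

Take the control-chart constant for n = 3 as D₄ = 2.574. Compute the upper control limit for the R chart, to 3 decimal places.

R̄ = (1.2 + 0.1 + 0.4 + 1.0 + 0.9 + 1.2 + 0.8 + 1.2 + 0.7 + 0.7 + 1.1) / 11 = 9.3000 / 11 = 0.8455
UCL_R = D₄·R̄ = 2.574 × 0.8455 = 2.1762

2.176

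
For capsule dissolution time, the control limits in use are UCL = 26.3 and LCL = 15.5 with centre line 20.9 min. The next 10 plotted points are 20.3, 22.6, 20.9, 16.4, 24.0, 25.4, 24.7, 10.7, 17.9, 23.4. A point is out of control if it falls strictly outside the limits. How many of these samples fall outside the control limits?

1

Compare each point to [15.5, 26.3]: sample 8 = 10.7 < LCL.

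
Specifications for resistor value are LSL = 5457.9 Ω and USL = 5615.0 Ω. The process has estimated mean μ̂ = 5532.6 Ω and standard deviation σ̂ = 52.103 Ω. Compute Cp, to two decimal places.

Cp = (USL − LSL) / (6σ̂) = (5615.0 − 5457.9) / (6 × 52.103) = 157.1000 / 312.6180 = 0.5025

0.50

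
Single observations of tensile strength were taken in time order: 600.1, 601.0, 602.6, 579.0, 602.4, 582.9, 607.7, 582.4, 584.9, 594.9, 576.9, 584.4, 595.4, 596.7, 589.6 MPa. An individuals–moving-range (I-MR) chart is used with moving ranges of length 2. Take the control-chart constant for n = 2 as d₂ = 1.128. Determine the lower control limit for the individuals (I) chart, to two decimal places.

X̄ = (600.1 + 601.0 + 602.6 + 579.0 + 602.4 + 582.9 + 607.7 + 582.4 + 584.9 + 594.9 + 576.9 + 584.4 + 595.4 + 596.7 + 589.6) / 15 = 592.0600
Moving ranges: 0.9, 1.6, 23.6, 23.4, 19.5, 24.8, 25.3, 2.5, 10.0, 18.0, 7.5, 11.0, 1.3, 7.1; M̄R̄ = 176.5000 / 14 = 12.6071
LCL = X̄ − 3·M̄R̄/d₂ = 592.0600 − 3 × 12.6071 / 1.128 = 558.5304

558.53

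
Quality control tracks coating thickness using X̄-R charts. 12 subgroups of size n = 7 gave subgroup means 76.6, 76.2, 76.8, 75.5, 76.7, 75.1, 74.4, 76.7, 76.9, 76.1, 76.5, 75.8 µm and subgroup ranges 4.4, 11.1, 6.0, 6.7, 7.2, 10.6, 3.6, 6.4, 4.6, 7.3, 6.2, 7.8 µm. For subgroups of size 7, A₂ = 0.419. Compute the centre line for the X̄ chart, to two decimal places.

X̄̄ = (76.6 + 76.2 + 76.8 + 75.5 + 76.7 + 75.1 + 74.4 + 76.7 + 76.9 + 76.1 + 76.5 + 75.8) / 12 = 913.3000 / 12 = 76.1083
CL = X̄̄ = 76.1083

76.11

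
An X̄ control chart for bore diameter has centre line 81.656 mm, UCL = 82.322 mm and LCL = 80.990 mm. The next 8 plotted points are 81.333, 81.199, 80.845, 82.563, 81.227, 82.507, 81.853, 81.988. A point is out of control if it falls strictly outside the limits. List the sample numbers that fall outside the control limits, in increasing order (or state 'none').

Compare each point to [80.990, 82.322]: sample 3 = 80.845 < LCL; sample 4 = 82.563 > UCL; sample 6 = 82.507 > UCL.

3, 4, 6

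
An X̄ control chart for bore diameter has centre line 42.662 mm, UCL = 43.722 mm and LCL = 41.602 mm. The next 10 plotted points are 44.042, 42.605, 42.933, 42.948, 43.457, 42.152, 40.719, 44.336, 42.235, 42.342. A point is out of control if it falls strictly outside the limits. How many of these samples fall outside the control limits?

Compare each point to [41.602, 43.722]: sample 1 = 44.042 > UCL; sample 7 = 40.719 < LCL; sample 8 = 44.336 > UCL.

3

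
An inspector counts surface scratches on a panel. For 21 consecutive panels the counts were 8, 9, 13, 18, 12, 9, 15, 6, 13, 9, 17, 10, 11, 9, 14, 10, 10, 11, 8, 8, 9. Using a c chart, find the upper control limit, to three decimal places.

20.811

c̄ = (8 + 9 + 13 + 18 + 12 + 9 + 15 + 6 + 13 + 9 + 17 + 10 + 11 + 9 + 14 + 10 + 10 + 11 + 8 + 8 + 9) / 21 = 229 / 21 = 10.9048
UCL = c̄ + 3√c̄ = 10.9048 + 3 × √10.9048 = 10.9048 + 3 × 3.3022 = 20.8115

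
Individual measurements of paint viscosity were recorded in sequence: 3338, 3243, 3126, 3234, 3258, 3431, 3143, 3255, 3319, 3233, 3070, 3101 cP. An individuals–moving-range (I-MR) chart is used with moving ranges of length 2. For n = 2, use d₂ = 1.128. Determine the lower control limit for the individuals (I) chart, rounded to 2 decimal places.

2924.37

X̄ = (3338 + 3243 + 3126 + 3234 + 3258 + 3431 + 3143 + 3255 + 3319 + 3233 + 3070 + 3101) / 12 = 3229.2500
Moving ranges: 95, 117, 108, 24, 173, 288, 112, 64, 86, 163, 31; M̄R̄ = 1261.0000 / 11 = 114.6364
LCL = X̄ − 3·M̄R̄/d₂ = 3229.2500 − 3 × 114.6364 / 1.128 = 2924.3661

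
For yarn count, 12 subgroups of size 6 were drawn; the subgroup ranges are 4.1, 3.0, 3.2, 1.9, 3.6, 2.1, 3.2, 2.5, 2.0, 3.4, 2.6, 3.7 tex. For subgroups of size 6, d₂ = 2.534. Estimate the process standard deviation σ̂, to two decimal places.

1.16

R̄ = (4.1 + 3.0 + 3.2 + 1.9 + 3.6 + 2.1 + 3.2 + 2.5 + 2.0 + 3.4 + 2.6 + 3.7) / 12 = 2.9417
σ̂ = R̄ / d₂ = 2.9417 / 2.534 = 1.1609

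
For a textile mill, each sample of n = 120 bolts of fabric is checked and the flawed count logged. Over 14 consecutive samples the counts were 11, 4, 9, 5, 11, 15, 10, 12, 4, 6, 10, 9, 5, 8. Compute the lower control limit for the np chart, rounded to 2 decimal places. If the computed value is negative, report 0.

0.07

p̄ = Σdᵢ / (k·n) = 119 / (14 × 120) = 0.07083
LCL = np̄ − 3·√(np̄(1−p̄)) = 8.5000 − 3 × 2.8103 = 0.0690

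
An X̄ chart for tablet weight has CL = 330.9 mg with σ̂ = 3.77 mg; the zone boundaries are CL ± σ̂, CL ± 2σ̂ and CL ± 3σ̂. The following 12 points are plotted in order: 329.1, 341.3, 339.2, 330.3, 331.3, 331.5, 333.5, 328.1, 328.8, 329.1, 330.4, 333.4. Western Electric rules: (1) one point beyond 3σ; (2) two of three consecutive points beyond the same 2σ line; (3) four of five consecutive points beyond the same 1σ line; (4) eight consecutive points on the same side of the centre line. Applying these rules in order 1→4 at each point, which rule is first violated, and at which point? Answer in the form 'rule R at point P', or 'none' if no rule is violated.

rule 2 at point 3

Zone of each point (C = within 1σ̂, B = 1σ̂–2σ̂, A = 2σ̂–3σ̂, * = beyond 3σ̂; sign = side of CL): 1:-C, 2:+A, 3:+A, 4:-C, 5:+C, 6:+C, 7:+C, 8:-C, 9:-C, 10:-C, 11:-C, 12:+C
Rule 2 (two of three consecutive points beyond the same 2σ limit) is satisfied at point 3.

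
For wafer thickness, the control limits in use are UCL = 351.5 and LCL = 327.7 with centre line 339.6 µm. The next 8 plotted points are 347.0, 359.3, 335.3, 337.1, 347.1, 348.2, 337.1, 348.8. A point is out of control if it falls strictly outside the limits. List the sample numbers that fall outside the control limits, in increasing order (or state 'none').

2

Compare each point to [327.7, 351.5]: sample 2 = 359.3 > UCL.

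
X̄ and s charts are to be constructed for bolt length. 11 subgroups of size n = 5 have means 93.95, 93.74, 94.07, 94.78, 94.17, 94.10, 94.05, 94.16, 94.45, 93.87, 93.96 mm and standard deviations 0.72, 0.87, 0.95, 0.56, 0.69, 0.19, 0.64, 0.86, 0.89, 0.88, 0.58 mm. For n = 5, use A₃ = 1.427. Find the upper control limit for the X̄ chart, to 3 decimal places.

95.134

X̄̄ = (93.95 + 93.74 + 94.07 + 94.78 + 94.17 + 94.10 + 94.05 + 94.16 + 94.45 + 93.87 + 93.96) / 11 = 94.1182
s̄ = (0.72 + 0.87 + 0.95 + 0.56 + 0.69 + 0.19 + 0.64 + 0.86 + 0.89 + 0.88 + 0.58) / 11 = 0.7118
UCL = X̄̄ + A₃·s̄ = 94.1182 + 1.427 × 0.7118 = 95.1339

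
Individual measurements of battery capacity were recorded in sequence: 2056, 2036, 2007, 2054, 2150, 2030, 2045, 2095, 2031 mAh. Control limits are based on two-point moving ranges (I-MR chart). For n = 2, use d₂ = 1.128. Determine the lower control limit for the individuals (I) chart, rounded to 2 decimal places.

1909.39

X̄ = (2056 + 2036 + 2007 + 2054 + 2150 + 2030 + 2045 + 2095 + 2031) / 9 = 2056.0000
Moving ranges: 20, 29, 47, 96, 120, 15, 50, 64; M̄R̄ = 441.0000 / 8 = 55.1250
LCL = X̄ − 3·M̄R̄/d₂ = 2056.0000 − 3 × 55.1250 / 1.128 = 1909.3910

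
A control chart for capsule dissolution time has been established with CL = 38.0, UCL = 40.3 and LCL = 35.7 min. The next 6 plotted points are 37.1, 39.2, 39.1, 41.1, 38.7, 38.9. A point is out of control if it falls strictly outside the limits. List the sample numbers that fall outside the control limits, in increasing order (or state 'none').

Compare each point to [35.7, 40.3]: sample 4 = 41.1 > UCL.

4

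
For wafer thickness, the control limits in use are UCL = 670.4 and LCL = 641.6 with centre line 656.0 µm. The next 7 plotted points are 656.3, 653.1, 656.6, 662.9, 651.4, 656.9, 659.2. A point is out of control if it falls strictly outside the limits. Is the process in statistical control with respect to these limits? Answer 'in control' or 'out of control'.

All 7 points lie within [641.6, 670.4].

in control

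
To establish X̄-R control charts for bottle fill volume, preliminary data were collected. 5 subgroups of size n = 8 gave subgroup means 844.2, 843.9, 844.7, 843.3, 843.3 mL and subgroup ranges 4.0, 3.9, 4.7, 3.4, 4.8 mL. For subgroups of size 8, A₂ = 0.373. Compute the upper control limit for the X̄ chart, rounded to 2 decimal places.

845.43

X̄̄ = (844.2 + 843.9 + 844.7 + 843.3 + 843.3) / 5 = 4219.4000 / 5 = 843.8800
R̄ = (4.0 + 3.9 + 4.7 + 3.4 + 4.8) / 5 = 20.8000 / 5 = 4.1600
UCL = X̄̄ + A₂·R̄ = 843.8800 + 0.373 × 4.1600 = 845.4317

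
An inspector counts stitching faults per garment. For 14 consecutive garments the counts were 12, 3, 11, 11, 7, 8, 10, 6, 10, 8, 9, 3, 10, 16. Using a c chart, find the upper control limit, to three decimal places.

c̄ = (12 + 3 + 11 + 11 + 7 + 8 + 10 + 6 + 10 + 8 + 9 + 3 + 10 + 16) / 14 = 124 / 14 = 8.8571
UCL = c̄ + 3√c̄ = 8.8571 + 3 × √8.8571 = 8.8571 + 3 × 2.9761 = 17.7854

17.785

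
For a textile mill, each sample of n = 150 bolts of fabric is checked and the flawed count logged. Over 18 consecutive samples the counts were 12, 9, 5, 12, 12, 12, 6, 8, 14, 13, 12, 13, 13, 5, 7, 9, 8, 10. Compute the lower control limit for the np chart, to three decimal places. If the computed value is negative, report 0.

p̄ = Σdᵢ / (k·n) = 180 / (18 × 150) = 0.06667
LCL = np̄ − 3·√(np̄(1−p̄)) = 10.0000 − 3 × 3.0551 = 0.8348

0.835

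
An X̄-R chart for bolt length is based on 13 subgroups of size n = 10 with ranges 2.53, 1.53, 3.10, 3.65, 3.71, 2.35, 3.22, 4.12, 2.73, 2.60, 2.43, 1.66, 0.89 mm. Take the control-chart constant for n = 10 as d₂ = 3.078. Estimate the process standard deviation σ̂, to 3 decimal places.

0.863

R̄ = (2.53 + 1.53 + 3.10 + 3.65 + 3.71 + 2.35 + 3.22 + 4.12 + 2.73 + 2.60 + 2.43 + 1.66 + 0.89) / 13 = 2.6554
σ̂ = R̄ / d₂ = 2.6554 / 3.078 = 0.8627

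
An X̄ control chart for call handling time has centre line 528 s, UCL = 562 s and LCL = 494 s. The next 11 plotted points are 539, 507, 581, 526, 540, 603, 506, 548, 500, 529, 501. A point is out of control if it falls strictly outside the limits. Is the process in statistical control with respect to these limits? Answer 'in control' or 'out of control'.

Compare each point to [494, 562]: sample 3 = 581 > UCL; sample 6 = 603 > UCL.

out of control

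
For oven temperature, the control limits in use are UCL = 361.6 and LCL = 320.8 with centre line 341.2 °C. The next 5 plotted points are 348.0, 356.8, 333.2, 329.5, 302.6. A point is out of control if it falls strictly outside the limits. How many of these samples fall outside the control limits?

1

Compare each point to [320.8, 361.6]: sample 5 = 302.6 < LCL.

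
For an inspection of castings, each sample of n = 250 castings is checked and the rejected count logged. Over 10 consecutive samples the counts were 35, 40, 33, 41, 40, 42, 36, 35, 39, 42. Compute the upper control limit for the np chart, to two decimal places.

p̄ = Σdᵢ / (k·n) = 383 / (10 × 250) = 0.15320
UCL = np̄ + 3·√(np̄(1−p̄)) = 38.3000 + 3 × √(38.3000×0.84680) = 38.3000 + 3 × 5.6949 = 55.3848

55.38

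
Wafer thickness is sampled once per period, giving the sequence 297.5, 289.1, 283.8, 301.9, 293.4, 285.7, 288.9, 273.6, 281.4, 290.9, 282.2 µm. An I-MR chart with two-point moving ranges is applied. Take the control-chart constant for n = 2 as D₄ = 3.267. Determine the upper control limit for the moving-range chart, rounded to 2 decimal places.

30.22

Moving ranges: 8.4, 5.3, 18.1, 8.5, 7.7, 3.2, 15.3, 7.8, 9.5, 8.7; M̄R̄ = 92.5000 / 10 = 9.2500
UCL_MR = D₄·M̄R̄ = 3.267 × 9.2500 = 30.2197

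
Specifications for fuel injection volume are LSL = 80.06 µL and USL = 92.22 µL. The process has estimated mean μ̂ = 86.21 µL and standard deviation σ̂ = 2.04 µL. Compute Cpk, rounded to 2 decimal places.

Cpu = (USL − μ̂) / (3σ̂) = (92.22 − 86.21) / (3 × 2.04) = 0.9820; Cpl = (μ̂ − LSL) / (3σ̂) = (86.21 − 80.06) / (3 × 2.04) = 1.0049; Cpk = min(Cpu, Cpl) = 0.9820

0.98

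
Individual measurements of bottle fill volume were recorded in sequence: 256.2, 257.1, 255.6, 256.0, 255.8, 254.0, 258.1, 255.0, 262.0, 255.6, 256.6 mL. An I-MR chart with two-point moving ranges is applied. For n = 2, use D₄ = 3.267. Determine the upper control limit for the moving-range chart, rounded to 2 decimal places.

Moving ranges: 0.9, 1.5, 0.4, 0.2, 1.8, 4.1, 3.1, 7.0, 6.4, 1.0; M̄R̄ = 26.4000 / 10 = 2.6400
UCL_MR = D₄·M̄R̄ = 3.267 × 2.6400 = 8.6249

8.62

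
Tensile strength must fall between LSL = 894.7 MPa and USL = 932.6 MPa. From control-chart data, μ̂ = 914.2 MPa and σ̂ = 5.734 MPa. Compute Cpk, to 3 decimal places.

1.070

Cpu = (USL − μ̂) / (3σ̂) = (932.6 − 914.2) / (3 × 5.734) = 1.0696; Cpl = (μ̂ − LSL) / (3σ̂) = (914.2 − 894.7) / (3 × 5.734) = 1.1336; Cpk = min(Cpu, Cpl) = 1.0696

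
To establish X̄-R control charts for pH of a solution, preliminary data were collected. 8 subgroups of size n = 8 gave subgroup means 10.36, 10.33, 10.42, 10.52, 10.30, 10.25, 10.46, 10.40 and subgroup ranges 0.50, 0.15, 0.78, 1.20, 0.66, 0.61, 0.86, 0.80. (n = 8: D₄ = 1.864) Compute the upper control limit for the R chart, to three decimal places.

R̄ = (0.50 + 0.15 + 0.78 + 1.20 + 0.66 + 0.61 + 0.86 + 0.80) / 8 = 5.5600 / 8 = 0.6950
UCL_R = D₄·R̄ = 1.864 × 0.6950 = 1.2955

1.295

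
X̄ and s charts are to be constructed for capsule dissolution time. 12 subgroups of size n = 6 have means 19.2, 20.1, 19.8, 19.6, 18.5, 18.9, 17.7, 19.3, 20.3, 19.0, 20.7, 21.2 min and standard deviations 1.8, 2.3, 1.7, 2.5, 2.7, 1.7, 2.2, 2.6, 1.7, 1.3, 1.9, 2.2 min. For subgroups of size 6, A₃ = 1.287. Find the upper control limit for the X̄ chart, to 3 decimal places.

22.163

X̄̄ = (19.2 + 20.1 + 19.8 + 19.6 + 18.5 + 18.9 + 17.7 + 19.3 + 20.3 + 19.0 + 20.7 + 21.2) / 12 = 19.5250
s̄ = (1.8 + 2.3 + 1.7 + 2.5 + 2.7 + 1.7 + 2.2 + 2.6 + 1.7 + 1.3 + 1.9 + 2.2) / 12 = 2.0500
UCL = X̄̄ + A₃·s̄ = 19.5250 + 1.287 × 2.0500 = 22.1634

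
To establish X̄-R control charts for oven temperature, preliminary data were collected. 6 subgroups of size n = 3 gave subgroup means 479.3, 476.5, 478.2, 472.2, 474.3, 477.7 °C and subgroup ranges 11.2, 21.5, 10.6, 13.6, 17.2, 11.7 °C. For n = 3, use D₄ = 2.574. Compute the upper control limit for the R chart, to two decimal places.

36.81

R̄ = (11.2 + 21.5 + 10.6 + 13.6 + 17.2 + 11.7) / 6 = 85.8000 / 6 = 14.3000
UCL_R = D₄·R̄ = 2.574 × 14.3000 = 36.8082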